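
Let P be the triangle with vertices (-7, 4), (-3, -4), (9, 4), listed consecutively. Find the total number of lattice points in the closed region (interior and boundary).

By the shoelace formula, twice the signed area is |[(-7)·(-4) − (-3)·4] + [(-3)·4 − 9·(-4)] + [9·4 − (-7)·4]| = 128, so the area is 64.
Along each edge there are gcd(|Δx|,|Δy|)+1 lattice points, so counting each shared vertex once the boundary has gcd(4,8) + gcd(12,8) + gcd(16,0) = 4+4+16 = 24.
Pick's theorem gives I = A − B/2 + 1 = 64 − 24/2 + 1 = 53, so the closed region contains I + B = 53 + 24 = 77 lattice points.

77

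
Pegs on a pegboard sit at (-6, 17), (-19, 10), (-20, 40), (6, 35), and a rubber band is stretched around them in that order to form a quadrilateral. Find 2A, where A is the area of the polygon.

925

Using the shoelace formula, 2A = |[(-6)·10 − (-19)·17] + [(-19)·40 − (-20)·10] + [(-20)·35 − 6·40] + [6·17 − (-6)·35]| = 925, so the area is 925/2.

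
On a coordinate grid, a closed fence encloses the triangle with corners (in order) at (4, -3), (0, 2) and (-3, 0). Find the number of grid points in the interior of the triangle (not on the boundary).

The shoelace formula gives twice the area as |[4·2 − 0·(-3)] + [0·0 − (-3)·2] + [(-3)·(-3) − 4·0]| = 23, so the area is 23/2.
Summing gcd(|Δx|,|Δy|) over the edges gives the boundary count: gcd(4,5) + gcd(3,2) + gcd(7,3) = 1+1+1 = 3.
By Pick's theorem A = I + B/2 − 1, so I = 23/2 − 3/2 + 1 = 11.

11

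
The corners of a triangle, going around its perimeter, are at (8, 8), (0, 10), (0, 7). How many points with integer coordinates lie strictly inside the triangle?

10

The shoelace formula gives twice the area as |(8·10 − 0·8) + (0·7 − 0·10) + (0·8 − 8·7)| = 24, so the area is 12.
Summing gcd(|Δx|,|Δy|) over the edges gives the boundary count: gcd(8,2) + gcd(0,3) + gcd(8,1) = 2+3+1 = 6.
Pick's theorem gives I = A − B/2 + 1 = 12 − 6/2 + 1 = 10.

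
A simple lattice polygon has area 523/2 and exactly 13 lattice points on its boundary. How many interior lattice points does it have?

256

From Pick's theorem, I = A − B/2 + 1 = 523/2 − 13/2 + 1 = 256.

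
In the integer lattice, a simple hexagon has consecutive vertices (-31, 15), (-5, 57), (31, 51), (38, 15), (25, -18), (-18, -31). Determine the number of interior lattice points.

4283

By the shoelace formula, twice the signed area is |[(-31)·57 − (-5)·15] + [(-5)·51 − 31·57] + [31·15 − 38·51] + [38·(-18) − 25·15] + [25·(-31) − (-18)·(-18)] + [(-18)·15 − (-31)·(-31)]| = 8576, so the area is 4288.
Along each edge there are gcd(|Δx|,|Δy|)+1 lattice points, so counting each shared vertex once the boundary has gcd(26,42) + gcd(36,6) + gcd(7,36) + gcd(13,33) + gcd(43,13) + gcd(13,46) = 2+6+1+1+1+1 = 12.
By Pick's theorem A = I + B/2 − 1, so I = 4288 − 12/2 + 1 = 4283.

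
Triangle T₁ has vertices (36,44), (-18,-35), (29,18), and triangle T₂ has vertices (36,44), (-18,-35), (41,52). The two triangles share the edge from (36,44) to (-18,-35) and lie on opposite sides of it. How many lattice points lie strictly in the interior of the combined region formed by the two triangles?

443

The union is the simple quadrilateral with vertices (36,44), (29,18), (-18,-35), (41,52) in order.
The shoelace formula gives twice the area as |[36·18 − 29·44] + [29·(-35) − (-18)·18] + [(-18)·52 − 41·(-35)] + [41·44 − 36·52]| = 888, so the area is 444.
The number of boundary lattice points is Σ gcd(|Δx|,|Δy|) = gcd(7,26) + gcd(47,53) + gcd(59,87) + gcd(5,8) = 1+1+1+1 = 4.
By Pick's theorem I = A − B/2 + 1 = 444 − 4/2 + 1 = 443.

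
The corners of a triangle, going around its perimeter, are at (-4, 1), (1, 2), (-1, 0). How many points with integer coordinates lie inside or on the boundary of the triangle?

Using the shoelace formula, 2A = |((-4)·2 − 1·1) + (1·0 − (-1)·2) + ((-1)·1 − (-4)·0)| = 8, so the area is 4.
Along each edge there are gcd(|Δx|,|Δy|)+1 lattice points, so counting each shared vertex once the boundary has gcd(5,1) + gcd(2,2) + gcd(3,1) = 1+2+1 = 4.
Pick's theorem gives I = A − B/2 + 1 = 4 − 4/2 + 1 = 3, so the closed region contains I + B = 3 + 4 = 7 lattice points.

7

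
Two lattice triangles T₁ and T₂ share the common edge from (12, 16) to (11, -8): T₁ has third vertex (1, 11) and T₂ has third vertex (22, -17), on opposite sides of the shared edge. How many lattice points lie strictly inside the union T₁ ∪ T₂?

265

The union is the simple quadrilateral with vertices (12, 16), (1, 11), (11, -8), (22, -17) in order.
Using the shoelace formula, 2A = |[12·11 − 1·16] + [1·(-8) − 11·11] + [11·(-17) − 22·(-8)] + [22·16 − 12·(-17)]| = 532, so the area is 266.
Along each edge there are gcd(|Δx|,|Δy|)+1 lattice points, so counting each shared vertex once the boundary has gcd(11,5) + gcd(10,19) + gcd(11,9) + gcd(10,33) = 1+1+1+1 = 4.
By Pick's theorem I = A − B/2 + 1 = 266 − 4/2 + 1 = 265.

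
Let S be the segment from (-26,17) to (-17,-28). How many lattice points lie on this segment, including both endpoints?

10

The number of lattice points on a segment between lattice points is gcd(|Δx|,|Δy|) + 1 = gcd(9,45) + 1 = 9 + 1 = 10.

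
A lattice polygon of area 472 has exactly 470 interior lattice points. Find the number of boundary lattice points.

Pick's theorem gives A = I + B/2 − 1, so B = 2(A − I + 1) = 2(472 − 470 + 1) = 6.

6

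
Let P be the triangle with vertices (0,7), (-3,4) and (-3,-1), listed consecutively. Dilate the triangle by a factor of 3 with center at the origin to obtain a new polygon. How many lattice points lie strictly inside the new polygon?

55

By the shoelace formula, twice the signed area is |[0·4 − (-3)·7] + [(-3)·(-1) − (-3)·4] + [(-3)·7 − 0·(-1)]| = 15, so the area is 7.5.
The number of boundary lattice points is Σ gcd(|Δx|,|Δy|) = gcd(3,3) + gcd(0,5) + gcd(3,8) = 3+5+1 = 9.
Scaling by 3 multiplies the area by 3² = 9 (so the new area is 67.5) and multiplies the boundary lattice-point count by 3, giving 27.
By Pick's theorem, the interior count of the dilated polygon is 67.5 − 27/2 + 1 = 55.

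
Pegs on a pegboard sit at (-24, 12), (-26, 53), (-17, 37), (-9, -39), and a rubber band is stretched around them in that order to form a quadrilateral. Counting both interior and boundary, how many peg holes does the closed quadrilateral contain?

540

By the shoelace formula, twice the signed area is |[(-24)·53 − (-26)·12] + [(-26)·37 − (-17)·53] + [(-17)·(-39) − (-9)·37] + [(-9)·12 − (-24)·(-39)]| = 1069, so the area is 534.5.
Along each edge there are gcd(|Δx|,|Δy|)+1 lattice points, so counting each shared vertex once the boundary has gcd(2,41) + gcd(9,16) + gcd(8,76) + gcd(15,51) = 1+1+4+3 = 9.
Pick's theorem gives I = A − B/2 + 1 = 534.5 − 9/2 + 1 = 531, so the closed region contains I + B = 531 + 9 = 540 lattice points.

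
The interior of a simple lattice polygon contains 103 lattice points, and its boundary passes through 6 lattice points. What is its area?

105

Pick's theorem states A = I + B/2 − 1, so A = 103 + 6/2 − 1 = 105.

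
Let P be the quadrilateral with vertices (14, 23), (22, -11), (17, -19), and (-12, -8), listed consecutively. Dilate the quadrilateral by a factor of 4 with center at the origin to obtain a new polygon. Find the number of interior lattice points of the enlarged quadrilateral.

Using the shoelace formula, 2A = |(14·(-11) − 22·23) + (22·(-19) − 17·(-11)) + (17·(-8) − (-12)·(-19)) + ((-12)·23 − 14·(-8))| = 1419, so the area is 1419/2.
The number of boundary lattice points is Σ gcd(|Δx|,|Δy|) = gcd(8,34) + gcd(5,8) + gcd(29,11) + gcd(26,31) = 2+1+1+1 = 5.
Scaling by 4 multiplies the area by 4² = 16 (so the new area is 11352) and multiplies the boundary lattice-point count by 4, giving 20.
By Pick's theorem, the interior count of the dilated polygon is 11352 − 20/2 + 1 = 11343.

11343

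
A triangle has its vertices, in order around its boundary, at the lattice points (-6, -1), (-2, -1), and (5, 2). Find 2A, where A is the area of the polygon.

The shoelace formula gives twice the area as |((-6)·(-1) − (-2)·(-1)) + ((-2)·2 − 5·(-1)) + (5·(-1) − (-6)·2)| = 12, so the area is 6.

12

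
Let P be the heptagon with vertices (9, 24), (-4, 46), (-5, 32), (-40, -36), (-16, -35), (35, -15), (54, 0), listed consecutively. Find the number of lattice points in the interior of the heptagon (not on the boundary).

The shoelace formula gives twice the area as |[9·46 − (-4)·24] + [(-4)·32 − (-5)·46] + [(-5)·(-36) − (-40)·32] + [(-40)·(-35) − (-16)·(-36)] + [(-16)·(-15) − 35·(-35)] + [35·0 − 54·(-15)] + [54·24 − 9·0]| = 6467, so the area is 3233.5.
The number of boundary lattice points is Σ gcd(|Δx|,|Δy|) = gcd(13,22) + gcd(1,14) + gcd(35,68) + gcd(24,1) + gcd(51,20) + gcd(19,15) + gcd(45,24) = 1+1+1+1+1+1+3 = 9.
Pick's theorem gives I = A − B/2 + 1 = 3233.5 − 9/2 + 1 = 3230.

3230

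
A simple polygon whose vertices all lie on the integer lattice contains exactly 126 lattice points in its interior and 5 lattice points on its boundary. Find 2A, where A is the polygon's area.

Pick's theorem states A = I + B/2 − 1, so A = 126 + 5/2 − 1 = 255/2.
Hence 2A = 255.

255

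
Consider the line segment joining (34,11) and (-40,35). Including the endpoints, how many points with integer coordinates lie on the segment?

3

The number of lattice points on a segment between lattice points is gcd(|Δx|,|Δy|) + 1 = gcd(74,24) + 1 = 2 + 1 = 3.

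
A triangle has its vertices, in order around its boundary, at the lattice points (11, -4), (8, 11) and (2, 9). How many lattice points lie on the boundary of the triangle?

6

Summing gcd(|Δx|,|Δy|) over the edges gives the boundary count: gcd(3,15) + gcd(6,2) + gcd(9,13) = 3+2+1 = 6.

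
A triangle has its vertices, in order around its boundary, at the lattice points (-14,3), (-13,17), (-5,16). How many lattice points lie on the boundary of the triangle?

Summing gcd(|Δx|,|Δy|) over the edges gives the boundary count: gcd(1,14) + gcd(8,1) + gcd(9,13) = 1+1+1 = 3.

3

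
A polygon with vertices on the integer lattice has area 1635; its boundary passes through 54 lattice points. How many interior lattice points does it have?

1609

From Pick's theorem, I = A − B/2 + 1 = 1635 − 54/2 + 1 = 1609.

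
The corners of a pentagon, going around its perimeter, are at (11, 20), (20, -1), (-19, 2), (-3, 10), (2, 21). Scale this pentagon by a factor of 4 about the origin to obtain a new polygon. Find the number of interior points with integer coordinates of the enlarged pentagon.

Using the shoelace formula, 2A = |(11·(-1) − 20·20) + (20·2 − (-19)·(-1)) + ((-19)·10 − (-3)·2) + ((-3)·21 − 2·10) + (2·20 − 11·21)| = 848, so the area is 424.
Summing gcd(|Δx|,|Δy|) over the edges gives the boundary count: gcd(9,21) + gcd(39,3) + gcd(16,8) + gcd(5,11) + gcd(9,1) = 3+3+8+1+1 = 16.
Scaling by 4 multiplies the area by 4² = 16 (so the new area is 6784) and multiplies the boundary lattice-point count by 4, giving 64.
By Pick's theorem, the interior count of the dilated polygon is 6784 − 64/2 + 1 = 6753.

6753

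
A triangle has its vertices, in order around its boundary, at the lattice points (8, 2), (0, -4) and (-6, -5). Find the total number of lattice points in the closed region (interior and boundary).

20

By the shoelace formula, twice the signed area is |[8·(-4) − 0·2] + [0·(-5) − (-6)·(-4)] + [(-6)·2 − 8·(-5)]| = 28, so the area is 14.
Summing gcd(|Δx|,|Δy|) over the edges gives the boundary count: gcd(8,6) + gcd(6,1) + gcd(14,7) = 2+1+7 = 10.
Pick's theorem gives I = A − B/2 + 1 = 14 − 10/2 + 1 = 10, so the closed region contains I + B = 10 + 10 = 20 lattice points.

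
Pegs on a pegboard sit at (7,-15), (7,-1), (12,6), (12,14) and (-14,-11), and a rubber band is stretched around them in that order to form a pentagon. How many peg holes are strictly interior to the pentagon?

Using the shoelace formula, 2A = |[7·(-1) − 7·(-15)] + [7·6 − 12·(-1)] + [12·14 − 12·6] + [12·(-11) − (-14)·14] + [(-14)·(-15) − 7·(-11)]| = 599, so the area is 599/2.
The number of boundary lattice points is Σ gcd(|Δx|,|Δy|) = gcd(0,14) + gcd(5,7) + gcd(0,8) + gcd(26,25) + gcd(21,4) = 14+1+8+1+1 = 25.
Pick's theorem gives I = A − B/2 + 1 = 599/2 − 25/2 + 1 = 288.

288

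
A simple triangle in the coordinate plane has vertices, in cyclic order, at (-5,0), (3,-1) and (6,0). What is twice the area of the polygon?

11

The shoelace formula gives twice the area as |((-5)·(-1) − 3·0) + (3·0 − 6·(-1)) + (6·0 − (-5)·0)| = 11, so the area is 11/2.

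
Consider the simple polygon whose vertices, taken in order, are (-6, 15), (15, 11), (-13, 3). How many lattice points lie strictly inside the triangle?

138

Using the shoelace formula, 2A = |((-6)·11 − 15·15) + (15·3 − (-13)·11) + ((-13)·15 − (-6)·3)| = 280, so the area is 140.
Summing gcd(|Δx|,|Δy|) over the edges gives the boundary count: gcd(21,4) + gcd(28,8) + gcd(7,12) = 1+4+1 = 6.
Pick's theorem gives I = A − B/2 + 1 = 140 − 6/2 + 1 = 138.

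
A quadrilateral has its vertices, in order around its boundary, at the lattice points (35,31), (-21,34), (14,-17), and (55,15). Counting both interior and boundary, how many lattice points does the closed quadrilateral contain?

Using the shoelace formula, 2A = |[35·34 − (-21)·31] + [(-21)·(-17) − 14·34] + [14·15 − 55·(-17)] + [55·31 − 35·15]| = 4047, so the area is 2023.5.
Along each edge there are gcd(|Δx|,|Δy|)+1 lattice points, so counting each shared vertex once the boundary has gcd(56,3) + gcd(35,51) + gcd(41,32) + gcd(20,16) = 1+1+1+4 = 7.
Pick's theorem gives I = A − B/2 + 1 = 2023.5 − 7/2 + 1 = 2021, so the closed region contains I + B = 2021 + 7 = 2028 lattice points.

2028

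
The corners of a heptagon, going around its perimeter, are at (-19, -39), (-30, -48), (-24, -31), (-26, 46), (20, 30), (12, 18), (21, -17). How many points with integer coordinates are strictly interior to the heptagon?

Using the shoelace formula, 2A = |((-19)·(-48) − (-30)·(-39)) + ((-30)·(-31) − (-24)·(-48)) + ((-24)·46 − (-26)·(-31)) + ((-26)·30 − 20·46) + (20·18 − 12·30) + (12·(-17) − 21·18) + (21·(-39) − (-19)·(-17))| = 5814, so the area is 2907.
The number of boundary lattice points is Σ gcd(|Δx|,|Δy|) = gcd(11,9) + gcd(6,17) + gcd(2,77) + gcd(46,16) + gcd(8,12) + gcd(9,35) + gcd(40,22) = 1+1+1+2+4+1+2 = 12.
By Pick's theorem A = I + B/2 − 1, so I = 2907 − 12/2 + 1 = 2902.

2902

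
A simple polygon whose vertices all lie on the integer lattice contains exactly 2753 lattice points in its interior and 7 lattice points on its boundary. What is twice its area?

5511

Pick's theorem states A = I + B/2 − 1, so A = 2753 + 7/2 − 1 = 5511/2.
Hence 2A = 5511.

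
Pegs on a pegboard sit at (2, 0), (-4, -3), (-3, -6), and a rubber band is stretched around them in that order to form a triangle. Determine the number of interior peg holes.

The shoelace formula gives twice the area as |[2·(-3) − (-4)·0] + [(-4)·(-6) − (-3)·(-3)] + [(-3)·0 − 2·(-6)]| = 21, so the area is 10.5.
The number of boundary lattice points is Σ gcd(|Δx|,|Δy|) = gcd(6,3) + gcd(1,3) + gcd(5,6) = 3+1+1 = 5.
By Pick's theorem A = I + B/2 − 1, so I = 10.5 − 5/2 + 1 = 9.

9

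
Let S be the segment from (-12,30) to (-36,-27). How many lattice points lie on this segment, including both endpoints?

The number of lattice points on a segment between lattice points is gcd(|Δx|,|Δy|) + 1 = gcd(24,57) + 1 = 3 + 1 = 4.

4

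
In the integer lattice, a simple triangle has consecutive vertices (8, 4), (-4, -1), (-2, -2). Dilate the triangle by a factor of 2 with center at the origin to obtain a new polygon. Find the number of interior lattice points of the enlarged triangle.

Using the shoelace formula, 2A = |(8·(-1) − (-4)·4) + ((-4)·(-2) − (-2)·(-1)) + ((-2)·4 − 8·(-2))| = 22, so the area is 11.
The number of boundary lattice points is Σ gcd(|Δx|,|Δy|) = gcd(12,5) + gcd(2,1) + gcd(10,6) = 1+1+2 = 4.
Scaling by 2 multiplies the area by 2² = 4 (so the new area is 44) and multiplies the boundary lattice-point count by 2, giving 8.
By Pick's theorem, the interior count of the dilated polygon is 44 − 8/2 + 1 = 41.

41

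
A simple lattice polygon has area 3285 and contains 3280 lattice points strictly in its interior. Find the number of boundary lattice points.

Pick's theorem gives A = I + B/2 − 1, so B = 2(A − I + 1) = 2(3285 − 3280 + 1) = 12.

12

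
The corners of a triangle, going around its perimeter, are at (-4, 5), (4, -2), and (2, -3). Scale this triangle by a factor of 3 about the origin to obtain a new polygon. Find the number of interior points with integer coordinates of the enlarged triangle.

94

Using the shoelace formula, 2A = |[(-4)·(-2) − 4·5] + [4·(-3) − 2·(-2)] + [2·5 − (-4)·(-3)]| = 22, so the area is 11.
Summing gcd(|Δx|,|Δy|) over the edges gives the boundary count: gcd(8,7) + gcd(2,1) + gcd(6,8) = 1+1+2 = 4.
Scaling by 3 multiplies the area by 3² = 9 (so the new area is 99) and multiplies the boundary lattice-point count by 3, giving 12.
By Pick's theorem, the interior count of the dilated polygon is 99 − 12/2 + 1 = 94.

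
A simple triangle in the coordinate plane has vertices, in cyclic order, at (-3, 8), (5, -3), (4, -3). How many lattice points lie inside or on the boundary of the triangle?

The shoelace formula gives twice the area as |[(-3)·(-3) − 5·8] + [5·(-3) − 4·(-3)] + [4·8 − (-3)·(-3)]| = 11, so the area is 5.5.
Along each edge there are gcd(|Δx|,|Δy|)+1 lattice points, so counting each shared vertex once the boundary has gcd(8,11) + gcd(1,0) + gcd(7,11) = 1+1+1 = 3.
Pick's theorem gives I = A − B/2 + 1 = 5.5 − 3/2 + 1 = 5, so the closed region contains I + B = 5 + 3 = 8 lattice points.

8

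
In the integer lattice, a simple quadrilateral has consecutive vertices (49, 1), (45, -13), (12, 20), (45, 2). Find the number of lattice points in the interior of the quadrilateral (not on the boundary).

The shoelace formula gives twice the area as |[49·(-13) − 45·1] + [45·20 − 12·(-13)] + [12·2 − 45·20] + [45·1 − 49·2]| = 555, so the area is 555/2.
The number of boundary lattice points is Σ gcd(|Δx|,|Δy|) = gcd(4,14) + gcd(33,33) + gcd(33,18) + gcd(4,1) = 2+33+3+1 = 39.
Pick's theorem gives I = A − B/2 + 1 = 555/2 − 39/2 + 1 = 259.

259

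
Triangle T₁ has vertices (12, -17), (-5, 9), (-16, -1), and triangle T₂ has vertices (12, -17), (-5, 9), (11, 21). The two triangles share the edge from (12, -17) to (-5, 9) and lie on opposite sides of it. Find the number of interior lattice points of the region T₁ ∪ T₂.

The union is the simple quadrilateral with vertices (12, -17), (-16, -1), (-5, 9), (11, 21) in order.
The shoelace formula gives twice the area as |(12·(-1) − (-16)·(-17)) + ((-16)·9 − (-5)·(-1)) + ((-5)·21 − 11·9) + (11·(-17) − 12·21)| = 1076, so the area is 538.
Summing gcd(|Δx|,|Δy|) over the edges gives the boundary count: gcd(28,16) + gcd(11,10) + gcd(16,12) + gcd(1,38) = 4+1+4+1 = 10.
By Pick's theorem I = A − B/2 + 1 = 538 − 10/2 + 1 = 534.

534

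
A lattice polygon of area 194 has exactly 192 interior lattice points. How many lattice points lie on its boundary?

6

Pick's theorem gives A = I + B/2 − 1, so B = 2(A − I + 1) = 2(194 − 192 + 1) = 6.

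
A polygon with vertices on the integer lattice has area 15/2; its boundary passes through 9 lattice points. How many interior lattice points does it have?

From Pick's theorem, I = A − B/2 + 1 = 15/2 − 9/2 + 1 = 4.

4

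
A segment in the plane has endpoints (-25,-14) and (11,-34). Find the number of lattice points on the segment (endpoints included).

5

The number of lattice points on a segment between lattice points is gcd(|Δx|,|Δy|) + 1 = gcd(36,20) + 1 = 4 + 1 = 5.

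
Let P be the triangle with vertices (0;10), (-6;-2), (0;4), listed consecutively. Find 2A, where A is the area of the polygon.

The shoelace formula gives twice the area as |[0·(-2) − (-6)·10] + [(-6)·4 − 0·(-2)] + [0·10 − 0·4]| = 36, so the area is 18.

36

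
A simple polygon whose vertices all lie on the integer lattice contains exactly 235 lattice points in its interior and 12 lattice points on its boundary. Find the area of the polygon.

Pick's theorem states A = I + B/2 − 1, so A = 235 + 12/2 − 1 = 240.

240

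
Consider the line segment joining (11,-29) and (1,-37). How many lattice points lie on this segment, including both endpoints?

The number of lattice points on a segment between lattice points is gcd(|Δx|,|Δy|) + 1 = gcd(10,8) + 1 = 2 + 1 = 3.

3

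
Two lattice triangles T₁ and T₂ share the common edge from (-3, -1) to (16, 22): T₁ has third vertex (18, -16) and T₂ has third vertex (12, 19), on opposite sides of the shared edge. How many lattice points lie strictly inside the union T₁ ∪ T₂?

The union is the simple quadrilateral with vertices (-3, -1), (18, -16), (16, 22), (12, 19) in order.
The shoelace formula gives twice the area as |[(-3)·(-16) − 18·(-1)] + [18·22 − 16·(-16)] + [16·19 − 12·22] + [12·(-1) − (-3)·19]| = 803, so the area is 401.5.
Along each edge there are gcd(|Δx|,|Δy|)+1 lattice points, so counting each shared vertex once the boundary has gcd(21,15) + gcd(2,38) + gcd(4,3) + gcd(15,20) = 3+2+1+5 = 11.
By Pick's theorem I = A − B/2 + 1 = 401.5 − 11/2 + 1 = 397.

397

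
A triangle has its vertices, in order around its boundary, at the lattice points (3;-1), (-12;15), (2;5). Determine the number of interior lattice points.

Using the shoelace formula, 2A = |[3·15 − (-12)·(-1)] + [(-12)·5 − 2·15] + [2·(-1) − 3·5]| = 74, so the area is 37.
The number of boundary lattice points is Σ gcd(|Δx|,|Δy|) = gcd(15,16) + gcd(14,10) + gcd(1,6) = 1+2+1 = 4.
Pick's theorem gives I = A − B/2 + 1 = 37 − 4/2 + 1 = 36.

36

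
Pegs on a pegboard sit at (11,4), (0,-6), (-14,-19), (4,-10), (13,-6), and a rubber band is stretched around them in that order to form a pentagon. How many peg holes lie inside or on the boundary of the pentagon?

153

Using the shoelace formula, 2A = |[11·(-6) − 0·4] + [0·(-19) − (-14)·(-6)] + [(-14)·(-10) − 4·(-19)] + [4·(-6) − 13·(-10)] + [13·4 − 11·(-6)]| = 290, so the area is 145.
The number of boundary lattice points is Σ gcd(|Δx|,|Δy|) = gcd(11,10) + gcd(14,13) + gcd(18,9) + gcd(9,4) + gcd(2,10) = 1+1+9+1+2 = 14.
Pick's theorem gives I = A − B/2 + 1 = 145 − 14/2 + 1 = 139, so the closed region contains I + B = 139 + 14 = 153 lattice points.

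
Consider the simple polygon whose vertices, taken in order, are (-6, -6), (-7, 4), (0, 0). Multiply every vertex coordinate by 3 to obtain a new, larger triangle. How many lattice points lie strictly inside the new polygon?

By the shoelace formula, twice the signed area is |((-6)·4 − (-7)·(-6)) + ((-7)·0 − 0·4) + (0·(-6) − (-6)·0)| = 66, so the area is 33.
Along each edge there are gcd(|Δx|,|Δy|)+1 lattice points, so counting each shared vertex once the boundary has gcd(1,10) + gcd(7,4) + gcd(6,6) = 1+1+6 = 8.
Scaling by 3 multiplies the area by 3² = 9 (so the new area is 297) and multiplies the boundary lattice-point count by 3, giving 24.
By Pick's theorem, the interior count of the dilated polygon is 297 − 24/2 + 1 = 286.

286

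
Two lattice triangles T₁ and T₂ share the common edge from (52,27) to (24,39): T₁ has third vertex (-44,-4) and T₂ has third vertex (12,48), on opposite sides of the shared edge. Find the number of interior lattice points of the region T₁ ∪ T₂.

The union is the simple quadrilateral with vertices (52,27), (-44,-4), (24,39), (12,48) in order.
The shoelace formula gives twice the area as |[52·(-4) − (-44)·27] + [(-44)·39 − 24·(-4)] + [24·48 − 12·39] + [12·27 − 52·48]| = 2128, so the area is 1064.
The number of boundary lattice points is Σ gcd(|Δx|,|Δy|) = gcd(96,31) + gcd(68,43) + gcd(12,9) + gcd(40,21) = 1+1+3+1 = 6.
By Pick's theorem I = A − B/2 + 1 = 1064 − 6/2 + 1 = 1062.

1062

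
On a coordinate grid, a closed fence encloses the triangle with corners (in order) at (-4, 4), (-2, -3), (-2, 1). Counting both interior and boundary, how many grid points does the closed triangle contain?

8

The shoelace formula gives twice the area as |[(-4)·(-3) − (-2)·4] + [(-2)·1 − (-2)·(-3)] + [(-2)·4 − (-4)·1]| = 8, so the area is 4.
Summing gcd(|Δx|,|Δy|) over the edges gives the boundary count: gcd(2,7) + gcd(0,4) + gcd(2,3) = 1+4+1 = 6.
Pick's theorem gives I = A − B/2 + 1 = 4 − 6/2 + 1 = 2, so the closed region contains I + B = 2 + 6 = 8 lattice points.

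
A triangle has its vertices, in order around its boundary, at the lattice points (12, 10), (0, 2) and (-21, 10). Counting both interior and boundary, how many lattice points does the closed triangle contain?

By the shoelace formula, twice the signed area is |(12·2 − 0·10) + (0·10 − (-21)·2) + ((-21)·10 − 12·10)| = 264, so the area is 132.
The number of boundary lattice points is Σ gcd(|Δx|,|Δy|) = gcd(12,8) + gcd(21,8) + gcd(33,0) = 4+1+33 = 38.
Pick's theorem gives I = A − B/2 + 1 = 132 − 38/2 + 1 = 114, so the closed region contains I + B = 114 + 38 = 152 lattice points.

152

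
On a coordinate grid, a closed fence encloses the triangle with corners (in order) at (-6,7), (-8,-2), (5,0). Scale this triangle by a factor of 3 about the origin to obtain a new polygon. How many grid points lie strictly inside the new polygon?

Using the shoelace formula, 2A = |[(-6)·(-2) − (-8)·7] + [(-8)·0 − 5·(-2)] + [5·7 − (-6)·0]| = 113, so the area is 113/2.
The number of boundary lattice points is Σ gcd(|Δx|,|Δy|) = gcd(2,9) + gcd(13,2) + gcd(11,7) = 1+1+1 = 3.
Scaling by 3 multiplies the area by 3² = 9 (so the new area is 508.5) and multiplies the boundary lattice-point count by 3, giving 9.
By Pick's theorem, the interior count of the dilated polygon is 508.5 − 9/2 + 1 = 505.

505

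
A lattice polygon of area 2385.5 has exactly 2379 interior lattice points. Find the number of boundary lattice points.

15

Pick's theorem gives A = I + B/2 − 1, so B = 2(A − I + 1) = 2(2385.5 − 2379 + 1) = 15.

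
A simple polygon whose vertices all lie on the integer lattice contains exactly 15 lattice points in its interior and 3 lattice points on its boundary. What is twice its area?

By Pick's theorem, A = I + B/2 − 1 = 15 + 3/2 − 1 = 31/2.
Hence 2A = 31.

31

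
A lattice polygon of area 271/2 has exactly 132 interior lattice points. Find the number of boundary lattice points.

Pick's theorem gives A = I + B/2 − 1, so B = 2(A − I + 1) = 2(271/2 − 132 + 1) = 9.

9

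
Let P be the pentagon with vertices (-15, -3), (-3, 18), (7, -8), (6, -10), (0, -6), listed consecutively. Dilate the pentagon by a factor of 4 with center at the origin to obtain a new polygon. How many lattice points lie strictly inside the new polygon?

4211

The shoelace formula gives twice the area as |[(-15)·18 − (-3)·(-3)] + [(-3)·(-8) − 7·18] + [7·(-10) − 6·(-8)] + [6·(-6) − 0·(-10)] + [0·(-3) − (-15)·(-6)]| = 529, so the area is 529/2.
Summing gcd(|Δx|,|Δy|) over the edges gives the boundary count: gcd(12,21) + gcd(10,26) + gcd(1,2) + gcd(6,4) + gcd(15,3) = 3+2+1+2+3 = 11.
Scaling by 4 multiplies the area by 4² = 16 (so the new area is 4232) and multiplies the boundary lattice-point count by 4, giving 44.
By Pick's theorem, the interior count of the dilated polygon is 4232 − 44/2 + 1 = 4211.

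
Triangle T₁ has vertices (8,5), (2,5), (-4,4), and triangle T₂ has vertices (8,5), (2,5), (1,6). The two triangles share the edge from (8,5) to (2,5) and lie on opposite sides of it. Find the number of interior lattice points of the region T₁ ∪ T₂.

5

The union is the simple quadrilateral with vertices (8,5), (-4,4), (2,5), (1,6) in order.
Using the shoelace formula, 2A = |[8·4 − (-4)·5] + [(-4)·5 − 2·4] + [2·6 − 1·5] + [1·5 − 8·6]| = 12, so the area is 6.
Summing gcd(|Δx|,|Δy|) over the edges gives the boundary count: gcd(12,1) + gcd(6,1) + gcd(1,1) + gcd(7,1) = 1+1+1+1 = 4.
By Pick's theorem I = A − B/2 + 1 = 6 − 4/2 + 1 = 5.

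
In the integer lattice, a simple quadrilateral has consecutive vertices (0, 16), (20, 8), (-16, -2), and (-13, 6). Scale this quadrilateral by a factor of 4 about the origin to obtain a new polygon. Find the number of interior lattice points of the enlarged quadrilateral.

4481

Using the shoelace formula, 2A = |(0·8 − 20·16) + (20·(-2) − (-16)·8) + ((-16)·6 − (-13)·(-2)) + ((-13)·16 − 0·6)| = 562, so the area is 281.
Summing gcd(|Δx|,|Δy|) over the edges gives the boundary count: gcd(20,8) + gcd(36,10) + gcd(3,8) + gcd(13,10) = 4+2+1+1 = 8.
Scaling by 4 multiplies the area by 4² = 16 (so the new area is 4496) and multiplies the boundary lattice-point count by 4, giving 32.
By Pick's theorem, the interior count of the dilated polygon is 4496 − 32/2 + 1 = 4481.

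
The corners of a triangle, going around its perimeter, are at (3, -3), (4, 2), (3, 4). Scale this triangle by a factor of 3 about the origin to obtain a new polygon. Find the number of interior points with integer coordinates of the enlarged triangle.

19

The shoelace formula gives twice the area as |[3·2 − 4·(-3)] + [4·4 − 3·2] + [3·(-3) − 3·4]| = 7, so the area is 7/2.
Summing gcd(|Δx|,|Δy|) over the edges gives the boundary count: gcd(1,5) + gcd(1,2) + gcd(0,7) = 1+1+7 = 9.
Scaling by 3 multiplies the area by 3² = 9 (so the new area is 31.5) and multiplies the boundary lattice-point count by 3, giving 27.
By Pick's theorem, the interior count of the dilated polygon is 31.5 − 27/2 + 1 = 19.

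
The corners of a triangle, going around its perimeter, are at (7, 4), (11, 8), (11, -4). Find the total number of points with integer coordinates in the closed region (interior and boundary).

35

The shoelace formula gives twice the area as |(7·8 − 11·4) + (11·(-4) − 11·8) + (11·4 − 7·(-4))| = 48, so the area is 24.
The number of boundary lattice points is Σ gcd(|Δx|,|Δy|) = gcd(4,4) + gcd(0,12) + gcd(4,8) = 4+12+4 = 20.
Pick's theorem gives I = A − B/2 + 1 = 24 − 20/2 + 1 = 15, so the closed region contains I + B = 15 + 20 = 35 lattice points.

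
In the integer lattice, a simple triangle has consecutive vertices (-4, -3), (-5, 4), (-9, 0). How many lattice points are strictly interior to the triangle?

Using the shoelace formula, 2A = |((-4)·4 − (-5)·(-3)) + ((-5)·0 − (-9)·4) + ((-9)·(-3) − (-4)·0)| = 32, so the area is 16.
The number of boundary lattice points is Σ gcd(|Δx|,|Δy|) = gcd(1,7) + gcd(4,4) + gcd(5,3) = 1+4+1 = 6.
By Pick's theorem A = I + B/2 − 1, so I = 16 − 6/2 + 1 = 14.

14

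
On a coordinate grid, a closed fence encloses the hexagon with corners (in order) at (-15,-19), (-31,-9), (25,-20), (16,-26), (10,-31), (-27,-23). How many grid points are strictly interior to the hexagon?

532

By the shoelace formula, twice the signed area is |[(-15)·(-9) − (-31)·(-19)] + [(-31)·(-20) − 25·(-9)] + [25·(-26) − 16·(-20)] + [16·(-31) − 10·(-26)] + [10·(-23) − (-27)·(-31)] + [(-27)·(-19) − (-15)·(-23)]| = 1074, so the area is 537.
Summing gcd(|Δx|,|Δy|) over the edges gives the boundary count: gcd(16,10) + gcd(56,11) + gcd(9,6) + gcd(6,5) + gcd(37,8) + gcd(12,4) = 2+1+3+1+1+4 = 12.
Pick's theorem gives I = A − B/2 + 1 = 537 − 12/2 + 1 = 532.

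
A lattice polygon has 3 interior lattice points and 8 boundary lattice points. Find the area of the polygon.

6

Pick's theorem states A = I + B/2 − 1, so A = 3 + 8/2 − 1 = 6.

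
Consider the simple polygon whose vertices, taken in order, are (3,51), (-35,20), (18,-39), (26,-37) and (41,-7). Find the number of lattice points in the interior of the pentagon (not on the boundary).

3313

By the shoelace formula, twice the signed area is |[3·20 − (-35)·51] + [(-35)·(-39) − 18·20] + [18·(-37) − 26·(-39)] + [26·(-7) − 41·(-37)] + [41·51 − 3·(-7)]| = 6645, so the area is 6645/2.
The number of boundary lattice points is Σ gcd(|Δx|,|Δy|) = gcd(38,31) + gcd(53,59) + gcd(8,2) + gcd(15,30) + gcd(38,58) = 1+1+2+15+2 = 21.
Pick's theorem gives I = A − B/2 + 1 = 6645/2 − 21/2 + 1 = 3313.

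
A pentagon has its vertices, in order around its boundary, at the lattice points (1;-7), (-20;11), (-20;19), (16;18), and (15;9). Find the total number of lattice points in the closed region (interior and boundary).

605

Using the shoelace formula, 2A = |[1·11 − (-20)·(-7)] + [(-20)·19 − (-20)·11] + [(-20)·18 − 16·19] + [16·9 − 15·18] + [15·(-7) − 1·9]| = 1193, so the area is 596.5.
The number of boundary lattice points is Σ gcd(|Δx|,|Δy|) = gcd(21,18) + gcd(0,8) + gcd(36,1) + gcd(1,9) + gcd(14,16) = 3+8+1+1+2 = 15.
Pick's theorem gives I = A − B/2 + 1 = 596.5 − 15/2 + 1 = 590, so the closed region contains I + B = 590 + 15 = 605 lattice points.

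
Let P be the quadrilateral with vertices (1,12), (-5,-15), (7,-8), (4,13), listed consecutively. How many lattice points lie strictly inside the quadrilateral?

171

Using the shoelace formula, 2A = |[1·(-15) − (-5)·12] + [(-5)·(-8) − 7·(-15)] + [7·13 − 4·(-8)] + [4·12 − 1·13]| = 348, so the area is 174.
Along each edge there are gcd(|Δx|,|Δy|)+1 lattice points, so counting each shared vertex once the boundary has gcd(6,27) + gcd(12,7) + gcd(3,21) + gcd(3,1) = 3+1+3+1 = 8.
Pick's theorem gives I = A − B/2 + 1 = 174 − 8/2 + 1 = 171.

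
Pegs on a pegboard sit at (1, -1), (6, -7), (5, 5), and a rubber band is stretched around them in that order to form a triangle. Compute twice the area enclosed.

54

Using the shoelace formula, 2A = |[1·(-7) − 6·(-1)] + [6·5 − 5·(-7)] + [5·(-1) − 1·5]| = 54, so the area is 27.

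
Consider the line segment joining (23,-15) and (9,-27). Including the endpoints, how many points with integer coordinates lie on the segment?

The number of lattice points on a segment between lattice points is gcd(|Δx|,|Δy|) + 1 = gcd(14,12) + 1 = 2 + 1 = 3.

3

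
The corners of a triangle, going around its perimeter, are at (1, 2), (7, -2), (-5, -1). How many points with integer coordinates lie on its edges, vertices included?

6

The number of boundary lattice points is Σ gcd(|Δx|,|Δy|) = gcd(6,4) + gcd(12,1) + gcd(6,3) = 2+1+3 = 6.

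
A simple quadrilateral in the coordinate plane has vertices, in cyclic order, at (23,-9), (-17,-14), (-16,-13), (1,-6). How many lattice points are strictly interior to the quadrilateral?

Using the shoelace formula, 2A = |[23·(-14) − (-17)·(-9)] + [(-17)·(-13) − (-16)·(-14)] + [(-16)·(-6) − 1·(-13)] + [1·(-9) − 23·(-6)]| = 240, so the area is 120.
Summing gcd(|Δx|,|Δy|) over the edges gives the boundary count: gcd(40,5) + gcd(1,1) + gcd(17,7) + gcd(22,3) = 5+1+1+1 = 8.
Pick's theorem gives I = A − B/2 + 1 = 120 − 8/2 + 1 = 117.

117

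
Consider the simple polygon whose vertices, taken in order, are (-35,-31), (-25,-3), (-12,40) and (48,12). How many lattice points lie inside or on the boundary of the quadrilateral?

Using the shoelace formula, 2A = |[(-35)·(-3) − (-25)·(-31)] + [(-25)·40 − (-12)·(-3)] + [(-12)·12 − 48·40] + [48·(-31) − (-35)·12]| = 4838, so the area is 2419.
Summing gcd(|Δx|,|Δy|) over the edges gives the boundary count: gcd(10,28) + gcd(13,43) + gcd(60,28) + gcd(83,43) = 2+1+4+1 = 8.
Pick's theorem gives I = A − B/2 + 1 = 2419 − 8/2 + 1 = 2416, so the closed region contains I + B = 2416 + 8 = 2424 lattice points.

2424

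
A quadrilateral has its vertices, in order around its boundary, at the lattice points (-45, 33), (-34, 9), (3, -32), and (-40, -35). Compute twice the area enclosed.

2502

By the shoelace formula, twice the signed area is |[(-45)·9 − (-34)·33] + [(-34)·(-32) − 3·9] + [3·(-35) − (-40)·(-32)] + [(-40)·33 − (-45)·(-35)]| = 2502, so the area is 1251.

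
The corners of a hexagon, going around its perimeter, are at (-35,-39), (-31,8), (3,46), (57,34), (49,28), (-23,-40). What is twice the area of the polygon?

By the shoelace formula, twice the signed area is |[(-35)·8 − (-31)·(-39)] + [(-31)·46 − 3·8] + [3·34 − 57·46] + [57·28 − 49·34] + [49·(-40) − (-23)·28] + [(-23)·(-39) − (-35)·(-40)]| = 7348, so the area is 3674.

7348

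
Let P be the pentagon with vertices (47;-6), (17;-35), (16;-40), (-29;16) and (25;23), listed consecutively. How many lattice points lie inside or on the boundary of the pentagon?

By the shoelace formula, twice the signed area is |[47·(-35) − 17·(-6)] + [17·(-40) − 16·(-35)] + [16·16 − (-29)·(-40)] + [(-29)·23 − 25·16] + [25·(-6) − 47·23]| = 4865, so the area is 2432.5.
The number of boundary lattice points is Σ gcd(|Δx|,|Δy|) = gcd(30,29) + gcd(1,5) + gcd(45,56) + gcd(54,7) + gcd(22,29) = 1+1+1+1+1 = 5.
Pick's theorem gives I = A − B/2 + 1 = 2432.5 − 5/2 + 1 = 2431, so the closed region contains I + B = 2431 + 5 = 2436 lattice points.

2436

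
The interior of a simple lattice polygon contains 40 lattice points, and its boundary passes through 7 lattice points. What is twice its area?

Pick's theorem states A = I + B/2 − 1, so A = 40 + 7/2 − 1 = 85/2.
Hence 2A = 85.

85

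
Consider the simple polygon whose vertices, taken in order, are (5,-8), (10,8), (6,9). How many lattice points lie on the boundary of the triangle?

Along each edge there are gcd(|Δx|,|Δy|)+1 lattice points, so counting each shared vertex once the boundary has gcd(5,16) + gcd(4,1) + gcd(1,17) = 1+1+1 = 3.

3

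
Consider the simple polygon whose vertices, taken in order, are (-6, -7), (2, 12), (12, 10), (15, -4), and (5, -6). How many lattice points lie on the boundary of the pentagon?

The number of boundary lattice points is Σ gcd(|Δx|,|Δy|) = gcd(8,19) + gcd(10,2) + gcd(3,14) + gcd(10,2) + gcd(11,1) = 1+2+1+2+1 = 7.

7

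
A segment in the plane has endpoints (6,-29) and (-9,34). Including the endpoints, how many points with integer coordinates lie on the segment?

The number of lattice points on a segment between lattice points is gcd(|Δx|,|Δy|) + 1 = gcd(15,63) + 1 = 3 + 1 = 4.

4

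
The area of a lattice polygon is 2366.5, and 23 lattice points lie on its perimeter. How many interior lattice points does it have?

2356

Pick's theorem A = I + B/2 − 1 rearranges to I = A − B/2 + 1 = 2366.5 − 23/2 + 1 = 2356.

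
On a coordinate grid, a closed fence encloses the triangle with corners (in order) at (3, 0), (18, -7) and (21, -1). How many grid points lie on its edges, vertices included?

5

Along each edge there are gcd(|Δx|,|Δy|)+1 lattice points, so counting each shared vertex once the boundary has gcd(15,7) + gcd(3,6) + gcd(18,1) = 1+3+1 = 5.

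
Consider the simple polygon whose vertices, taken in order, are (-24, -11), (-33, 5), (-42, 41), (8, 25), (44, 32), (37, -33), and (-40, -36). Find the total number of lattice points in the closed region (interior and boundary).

By the shoelace formula, twice the signed area is |((-24)·5 − (-33)·(-11)) + ((-33)·41 − (-42)·5) + ((-42)·25 − 8·41) + (8·32 − 44·25) + (44·(-33) − 37·32) + (37·(-36) − (-40)·(-33)) + ((-40)·(-11) − (-24)·(-36))| = 9560, so the area is 4780.
Along each edge there are gcd(|Δx|,|Δy|)+1 lattice points, so counting each shared vertex once the boundary has gcd(9,16) + gcd(9,36) + gcd(50,16) + gcd(36,7) + gcd(7,65) + gcd(77,3) + gcd(16,25) = 1+9+2+1+1+1+1 = 16.
Pick's theorem gives I = A − B/2 + 1 = 4780 − 16/2 + 1 = 4773, so the closed region contains I + B = 4773 + 16 = 4789 lattice points.

4789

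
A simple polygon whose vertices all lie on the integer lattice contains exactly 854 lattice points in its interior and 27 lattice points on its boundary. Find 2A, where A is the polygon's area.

By Pick's theorem, A = I + B/2 − 1 = 854 + 27/2 − 1 = 1733/2.
Hence 2A = 1733.

1733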